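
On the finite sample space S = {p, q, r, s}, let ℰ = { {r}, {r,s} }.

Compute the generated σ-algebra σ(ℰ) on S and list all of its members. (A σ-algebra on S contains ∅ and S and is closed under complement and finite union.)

Seed the family with ℰ together with ∅ and S: { {}, {r}, {r,s}, S }.
Pass 1 adds 2:
  {p,q}  = complement {r,s}
  {p,q,s}  = complement {r}
  (now 6)
Pass 2 (1 new):
  {p,q,r}  = {r} ∪ {p,q}
  (now 7)
Pass 3. New:
  {s}  = complement {p,q,r}
  (now 8)
After Pass 4 the family is unchanged; done.

Hence σ(ℰ) has 8 members: { {}, {r}, {s}, {p,q}, {r,s}, {p,q,r}, {p,q,s}, S }.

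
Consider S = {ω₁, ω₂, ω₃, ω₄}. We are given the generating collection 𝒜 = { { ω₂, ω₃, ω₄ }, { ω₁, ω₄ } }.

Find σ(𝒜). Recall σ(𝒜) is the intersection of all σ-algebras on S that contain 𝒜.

Start: 𝒜 ∪ {∅, S} = { ∅, { ω₁, ω₄ }, { ω₂, ω₃, ω₄ }, S }.
Round 1: +2 →
  { ω₁ }  = ᶜ of { ω₂, ω₃, ω₄ }
  { ω₂, ω₃ }  = ᶜ of { ω₁, ω₄ }
  [6 total]
Round 2: 1 new —
  { ω₁, ω₂, ω₃ }  = { ω₂, ω₃ } ∪ { ω₁ }
  [7 total]
Round 3. New:
  { ω₄ }  = ᶜ of { ω₁, ω₂, ω₃ }
  [8 total]
Round 4: stable.

σ(𝒜) = { ∅, { ω₁ }, { ω₄ }, { ω₁, ω₄ }, { ω₂, ω₃ }, { ω₁, ω₂, ω₃ }, { ω₂, ω₃, ω₄ }, S }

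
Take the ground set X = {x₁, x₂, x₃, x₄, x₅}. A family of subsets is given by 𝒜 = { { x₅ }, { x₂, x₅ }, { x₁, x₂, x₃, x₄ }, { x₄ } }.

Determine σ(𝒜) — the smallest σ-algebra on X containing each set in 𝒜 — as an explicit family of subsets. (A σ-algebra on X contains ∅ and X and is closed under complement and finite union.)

σ(𝒜) = { ∅, { x₂ }, { x₄ }, { x₅ }, { x₁, x₃ }, { x₂, x₄ }, { x₂, x₅ }, { x₄, x₅ }, { x₁, x₂, x₃ }, { x₁, x₃, x₄ }, { x₁, x₃, x₅ }, { x₂, x₄, x₅ }, { x₁, x₂, x₃, x₄ }, { x₁, x₂, x₃, x₅ }, { x₁, x₃, x₄, x₅ }, X }

Check:
Initial family (6 sets): { ∅, { x₄ }, { x₅ }, { x₂, x₅ }, { x₁, x₂, x₃, x₄ }, X }.
Pass 1 adds 4:
  { x₄, x₅ }  = { x₄ } ∪ { x₅ }
  { x₁, x₃, x₄ }  = { x₂, x₅ }ᶜ
  { x₂, x₄, x₅ }  = { x₂, x₅ } ∪ { x₄ }
  { x₁, x₂, x₃, x₅ }  = { x₄ }ᶜ
  (now 10)
Pass 2. New:
  { x₁, x₃ }  = { x₂, x₄, x₅ }ᶜ
  { x₁, x₂, x₃ }  = { x₄, x₅ }ᶜ
  { x₁, x₃, x₄, x₅ }  = { x₅ } ∪ { x₁, x₃, x₄ }
  (now 13)
Pass 3. New:
  { x₂ }  = { x₁, x₃, x₄, x₅ }ᶜ
  { x₁, x₃, x₅ }  = { x₁, x₃ } ∪ { x₅ }
  (now 15)
Pass 4 adds 1:
  { x₂, x₄ }  = { x₁, x₃, x₅ }ᶜ
  (now 16)
Pass 5: stable.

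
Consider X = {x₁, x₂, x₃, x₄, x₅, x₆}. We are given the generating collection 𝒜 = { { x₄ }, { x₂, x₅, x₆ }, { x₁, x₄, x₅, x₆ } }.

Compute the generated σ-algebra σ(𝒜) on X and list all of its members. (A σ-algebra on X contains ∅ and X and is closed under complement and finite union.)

σ(𝒜) (32 sets): { {}, { x₁ }, { x₂ }, { x₃ }, { x₄ }, { x₁, x₂ }, { x₁, x₃ }, { x₁, x₄ }, { x₂, x₃ }, { x₂, x₄ }, { x₃, x₄ }, { x₅, x₆ }, { x₁, x₂, x₃ }, { x₁, x₂, x₄ }, { x₁, x₃, x₄ }, { x₁, x₅, x₆ }, { x₂, x₃, x₄ }, { x₂, x₅, x₆ }, { x₃, x₅, x₆ }, { x₄, x₅, x₆ }, { x₁, x₂, x₃, x₄ }, { x₁, x₂, x₅, x₆ }, { x₁, x₃, x₅, x₆ }, { x₁, x₄, x₅, x₆ }, { x₂, x₃, x₅, x₆ }, { x₂, x₄, x₅, x₆ }, { x₃, x₄, x₅, x₆ }, { x₁, x₂, x₃, x₅, x₆ }, { x₁, x₂, x₄, x₅, x₆ }, { x₁, x₃, x₄, x₅, x₆ }, { x₂, x₃, x₄, x₅, x₆ }, X }

Check:
Start: 𝒜 ∪ {∅, X} = { {}, { x₄ }, { x₂, x₅, x₆ }, { x₁, x₄, x₅, x₆ }, X }.
Round 1: 5 new —
  { x₂, x₃ }  = { x₁, x₄, x₅, x₆ }ᶜ
  { x₁, x₃, x₄ }  = { x₂, x₅, x₆ }ᶜ
  { x₂, x₄, x₅, x₆ }  = { x₄ } ∪ { x₂, x₅, x₆ }
  { x₁, x₂, x₃, x₅, x₆ }  = { x₄ }ᶜ
  { x₁, x₂, x₄, x₅, x₆ }  = { x₁, x₄, x₅, x₆ } ∪ { x₂, x₅, x₆ }
Round 2: +7 →
  { x₃ }  = { x₁, x₂, x₄, x₅, x₆ }ᶜ
  { x₁, x₃ }  = { x₂, x₄, x₅, x₆ }ᶜ
  { x₂, x₃, x₄ }  = { x₂, x₃ } ∪ { x₄ }
  { x₁, x₂, x₃, x₄ }  = { x₁, x₃, x₄ } ∪ { x₂, x₃ }
  { x₂, x₃, x₅, x₆ }  = { x₂, x₅, x₆ } ∪ { x₂, x₃ }
  { x₁, x₃, x₄, x₅, x₆ }  = { x₁, x₄, x₅, x₆ } ∪ { x₁, x₃, x₄ }
  { x₂, x₃, x₄, x₅, x₆ }  = { x₂, x₄, x₅, x₆ } ∪ { x₂, x₃ }
Round 3: +7 →
  { x₁ }  = { x₂, x₃, x₄, x₅, x₆ }ᶜ
  { x₂ }  = { x₁, x₃, x₄, x₅, x₆ }ᶜ
  { x₁, x₄ }  = { x₂, x₃, x₅, x₆ }ᶜ
  { x₃, x₄ }  = { x₃ } ∪ { x₄ }
  { x₅, x₆ }  = { x₁, x₂, x₃, x₄ }ᶜ
  { x₁, x₂, x₃ }  = { x₂, x₃ } ∪ { x₁, x₃ }
  { x₁, x₅, x₆ }  = { x₂, x₃, x₄ }ᶜ
Round 4 (8 new):
  { x₁, x₂ }  = { x₁ } ∪ { x₂ }
  { x₂, x₄ }  = { x₂ } ∪ { x₄ }
  { x₁, x₂, x₄ }  = { x₂ } ∪ { x₁, x₄ }
  { x₃, x₅, x₆ }  = { x₅, x₆ } ∪ { x₃ }
  { x₄, x₅, x₆ }  = { x₁, x₂, x₃ }ᶜ
  { x₁, x₂, x₅, x₆ }  = { x₃, x₄ }ᶜ
  { x₁, x₃, x₅, x₆ }  = { x₅, x₆ } ∪ { x₁, x₃ }
  { x₃, x₄, x₅, x₆ }  = { x₃, x₄ } ∪ { x₅, x₆ }
After Round 5 the family is unchanged; done.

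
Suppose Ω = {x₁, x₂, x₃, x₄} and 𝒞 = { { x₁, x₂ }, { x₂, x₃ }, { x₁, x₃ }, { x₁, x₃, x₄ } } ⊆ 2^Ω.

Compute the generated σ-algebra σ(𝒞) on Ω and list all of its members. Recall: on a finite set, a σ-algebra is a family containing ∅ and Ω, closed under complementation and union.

Begin from { {}, { x₁, x₂ }, { x₁, x₃ }, { x₂, x₃ }, { x₁, x₃, x₄ }, Ω } (that is, 𝒞 plus ∅ and Ω).
Iteration 1. New:
  { x₂ }  = complement { x₁, x₃, x₄ }
  { x₁, x₄ }  = complement { x₂, x₃ }
  { x₂, x₄ }  = complement { x₁, x₃ }
  { x₃, x₄ }  = complement { x₁, x₂ }
  { x₁, x₂, x₃ }  = { x₂, x₃ } ∪ { x₁, x₂ }
Iteration 2. New:
  { x₄ }  = complement { x₁, x₂, x₃ }
  { x₁, x₂, x₄ }  = { x₁, x₂ } ∪ { x₁, x₄ }
  { x₂, x₃, x₄ }  = { x₃, x₄ } ∪ { x₂ }
Iteration 3: 2 new —
  { x₁ }  = complement { x₂, x₃, x₄ }
  { x₃ }  = complement { x₁, x₂, x₄ }
Iteration 4: closed — nothing new.

Therefore σ(𝒞) = { {}, { x₁ }, { x₂ }, { x₃ }, { x₄ }, { x₁, x₂ }, { x₁, x₃ }, { x₁, x₄ }, { x₂, x₃ }, { x₂, x₄ }, { x₃, x₄ }, { x₁, x₂, x₃ }, { x₁, x₂, x₄ }, { x₁, x₃, x₄ }, { x₂, x₃, x₄ }, Ω } (|σ(𝒞)| = 16).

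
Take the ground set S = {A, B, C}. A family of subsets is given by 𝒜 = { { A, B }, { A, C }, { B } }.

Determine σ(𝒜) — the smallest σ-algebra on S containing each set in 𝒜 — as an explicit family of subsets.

Take S₀ = 𝒜 ∪ {∅, S} = { ∅, { B }, { A, B }, { A, C }, S }.
Round 1 (1 new):
  { C }  = complement { A, B }
Round 2: 1 new —
  { B, C }  = { C } ∪ { B }
Round 3: +1 →
  { A }  = complement { B, C }
Round 4: stable.

|σ(𝒜)| = 8.  σ(𝒜) = { ∅, { A }, { B }, { C }, { A, B }, { A, C }, { B, C }, S }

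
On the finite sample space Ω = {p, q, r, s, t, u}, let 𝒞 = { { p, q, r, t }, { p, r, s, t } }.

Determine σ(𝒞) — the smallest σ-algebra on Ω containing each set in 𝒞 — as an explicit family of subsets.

σ(𝒞) = { {}, { q }, { s }, { u }, { q, s }, { q, u }, { s, u }, { p, r, t }, { q, s, u }, { p, q, r, t }, { p, r, s, t }, { p, r, t, u }, { p, q, r, s, t }, { p, q, r, t, u }, { p, r, s, t, u }, Ω }

Check:
Start: 𝒞 ∪ {∅, Ω} = { {}, { p, q, r, t }, { p, r, s, t }, Ω }.
Pass 1. New:
  { q, u }  = { p, r, s, t }ᶜ
  { s, u }  = { p, q, r, t }ᶜ
  { p, q, r, s, t }  = { p, r, s, t } ∪ { p, q, r, t }
  |family| = 7
Pass 2 (4 new):
  { u }  = { p, q, r, s, t }ᶜ
  { q, s, u }  = { q, u } ∪ { s, u }
  { p, q, r, t, u }  = { q, u } ∪ { p, q, r, t }
  { p, r, s, t, u }  = { p, r, s, t } ∪ { s, u }
  |family| = 11
Pass 3. New:
  { q }  = { p, r, s, t, u }ᶜ
  { s }  = { p, q, r, t, u }ᶜ
  { p, r, t }  = { q, s, u }ᶜ
  |family| = 14
Pass 4: +2 →
  { q, s }  = { q } ∪ { s }
  { p, r, t, u }  = { p, r, t } ∪ { u }
  |family| = 16
Pass 5: stable.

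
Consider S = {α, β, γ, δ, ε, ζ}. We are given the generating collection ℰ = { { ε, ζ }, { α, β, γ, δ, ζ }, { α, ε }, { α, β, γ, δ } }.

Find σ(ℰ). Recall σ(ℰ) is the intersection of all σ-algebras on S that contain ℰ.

|σ(ℰ)| = 16.  σ(ℰ) = { ∅, { α }, { ε }, { ζ }, { α, ε }, { α, ζ }, { ε, ζ }, { α, ε, ζ }, { β, γ, δ }, { α, β, γ, δ }, { β, γ, δ, ε }, { β, γ, δ, ζ }, { α, β, γ, δ, ε }, { α, β, γ, δ, ζ }, { β, γ, δ, ε, ζ }, S }

Working:
Seed the family with ℰ together with ∅ and S: { ∅, { α, ε }, { ε, ζ }, { α, β, γ, δ }, { α, β, γ, δ, ζ }, S }.
Step 1: 4 new —
  { ε }  = S∖{ α, β, γ, δ, ζ }
  { α, ε, ζ }  = { ε, ζ } ∪ { α, ε }
  { β, γ, δ, ζ }  = S∖{ α, ε }
  { α, β, γ, δ, ε }  = { α, ε } ∪ { α, β, γ, δ }
  (now 10)
Step 2. New:
  { ζ }  = S∖{ α, β, γ, δ, ε }
  { β, γ, δ }  = S∖{ α, ε, ζ }
  { β, γ, δ, ε, ζ }  = { ε, ζ } ∪ { β, γ, δ, ζ }
  (now 13)
Step 3 adds 2:
  { α }  = S∖{ β, γ, δ, ε, ζ }
  { β, γ, δ, ε }  = { β, γ, δ } ∪ { ε }
  (now 15)
Step 4: +1 →
  { α, ζ }  = S∖{ β, γ, δ, ε }
  (now 16)
Step 5: already closed under ᶜ and ∪.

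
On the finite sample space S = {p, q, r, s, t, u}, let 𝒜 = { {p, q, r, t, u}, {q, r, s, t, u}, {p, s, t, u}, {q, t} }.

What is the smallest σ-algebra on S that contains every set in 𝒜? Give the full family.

Start: 𝒜 ∪ {∅, S} = { {}, {q, t}, {p, s, t, u}, {p, q, r, t, u}, {q, r, s, t, u}, S }.
Pass 1 (5 new):
  {p}  = {q, r, s, t, u}ᶜ
  {s}  = {p, q, r, t, u}ᶜ
  {q, r}  = {p, s, t, u}ᶜ
  {p, r, s, u}  = {q, t}ᶜ
  {p, q, s, t, u}  = {q, t} ∪ {p, s, t, u}
  [11 total]
Pass 2: +9 →
  {r}  = {p, q, s, t, u}ᶜ
  {p, s}  = {s} ∪ {p}
  {p, q, r}  = {q, r} ∪ {p}
  {p, q, t}  = {q, t} ∪ {p}
  {q, r, s}  = {q, r} ∪ {s}
  {q, r, t}  = {q, t} ∪ {q, r}
  {q, s, t}  = {q, t} ∪ {s}
  {p, q, r, s, u}  = {q, r} ∪ {p, r, s, u}
  {p, r, s, t, u}  = {p, s, t, u} ∪ {p, r, s, u}
  [20 total]
Pass 3: +16 →
  {q}  = {p, r, s, t, u}ᶜ
  {t}  = {p, q, r, s, u}ᶜ
  {p, r}  = {r} ∪ {p}
  {r, s}  = {r} ∪ {s}
  {p, r, s}  = {p, s} ∪ {r}
  {p, r, u}  = {q, s, t}ᶜ
  {p, s, u}  = {q, r, t}ᶜ
  {p, t, u}  = {q, r, s}ᶜ
  {r, s, u}  = {p, q, t}ᶜ
  {s, t, u}  = {p, q, r}ᶜ
  {p, q, r, s}  = {p, s} ∪ {q, r, s}
  {p, q, r, t}  = {q, t} ∪ {p, q, r}
  {p, q, s, t}  = {q, t} ∪ {p, s}
  {q, r, s, t}  = {q, t} ∪ {q, r, s}
  {q, r, t, u}  = {p, s}ᶜ
  {p, q, r, s, t}  = {p, s} ∪ {q, r, t}
  [36 total]
Pass 4. New:
  {u}  = {p, q, r, s, t}ᶜ
  {p, q}  = {p} ∪ {q}
  {p, t}  = {p} ∪ {t}
  {p, u}  = {q, r, s, t}ᶜ
  {q, s}  = {q} ∪ {s}
  {r, t}  = {t} ∪ {r}
  {r, u}  = {p, q, s, t}ᶜ
  {s, t}  = {t} ∪ {s}
  {s, u}  = {p, q, r, t}ᶜ
  {t, u}  = {p, q, r, s}ᶜ
  {p, q, s}  = {q} ∪ {p, s}
  {p, r, t}  = {t} ∪ {p, r}
  {p, s, t}  = {t} ∪ {p, s}
  {q, t, u}  = {p, r, s}ᶜ
  {r, s, t}  = {r, s} ∪ {t}
  {p, q, r, u}  = {p, q, r} ∪ {p, r, u}
  {p, q, s, u}  = {q} ∪ {p, s, u}
  {p, q, t, u}  = {r, s}ᶜ
  {p, r, s, t}  = {t} ∪ {p, r, s}
  {p, r, t, u}  = {p, r, u} ∪ {t}
  {q, r, s, u}  = {q} ∪ {r, s, u}
  {q, s, t, u}  = {p, r}ᶜ
  {r, s, t, u}  = {r, s} ∪ {s, t, u}
  [59 total]
Pass 5 adds 5:
  {q, u}  = {p, r, s, t}ᶜ
  {p, q, u}  = {r, s, t}ᶜ
  {q, r, u}  = {p, s, t}ᶜ
  {q, s, u}  = {p, r, t}ᶜ
  {r, t, u}  = {p, q, s}ᶜ
  [64 total]
Pass 6: already closed under ᶜ and ∪.

|σ(𝒜)| = 64.  σ(𝒜) = { {}, {p}, {q}, {r}, {s}, {t}, {u}, {p, q}, {p, r}, {p, s}, {p, t}, {p, u}, {q, r}, {q, s}, {q, t}, {q, u}, {r, s}, {r, t}, {r, u}, {s, t}, {s, u}, {t, u}, {p, q, r}, {p, q, s}, {p, q, t}, {p, q, u}, {p, r, s}, {p, r, t}, {p, r, u}, {p, s, t}, {p, s, u}, {p, t, u}, {q, r, s}, {q, r, t}, {q, r, u}, {q, s, t}, {q, s, u}, {q, t, u}, {r, s, t}, {r, s, u}, {r, t, u}, {s, t, u}, {p, q, r, s}, {p, q, r, t}, {p, q, r, u}, {p, q, s, t}, {p, q, s, u}, {p, q, t, u}, {p, r, s, t}, {p, r, s, u}, {p, r, t, u}, {p, s, t, u}, {q, r, s, t}, {q, r, s, u}, {q, r, t, u}, {q, s, t, u}, {r, s, t, u}, {p, q, r, s, t}, {p, q, r, s, u}, {p, q, r, t, u}, {p, q, s, t, u}, {p, r, s, t, u}, {q, r, s, t, u}, S }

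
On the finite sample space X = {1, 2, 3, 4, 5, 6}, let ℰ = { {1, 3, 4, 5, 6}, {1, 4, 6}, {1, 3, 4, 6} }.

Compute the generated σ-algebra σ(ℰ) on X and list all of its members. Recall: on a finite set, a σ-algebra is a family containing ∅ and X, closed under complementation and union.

Seed the family with ℰ together with ∅ and X: { ∅, {1, 4, 6}, {1, 3, 4, 6}, {1, 3, 4, 5, 6}, X }.
Step 1 adds 3:
  {2}  = ᶜ of {1, 3, 4, 5, 6}
  {2, 5}  = ᶜ of {1, 3, 4, 6}
  {2, 3, 5}  = ᶜ of {1, 4, 6}
  [8 total]
Step 2 (3 new):
  {1, 2, 4, 6}  = {2} ∪ {1, 4, 6}
  {1, 2, 3, 4, 6}  = {2} ∪ {1, 3, 4, 6}
  {1, 2, 4, 5, 6}  = {2, 5} ∪ {1, 4, 6}
  [11 total]
Step 3 (3 new):
  {3}  = ᶜ of {1, 2, 4, 5, 6}
  {5}  = ᶜ of {1, 2, 3, 4, 6}
  {3, 5}  = ᶜ of {1, 2, 4, 6}
  [14 total]
Step 4 (2 new):
  {2, 3}  = {3} ∪ {2}
  {1, 4, 5, 6}  = {1, 4, 6} ∪ {5}
  [16 total]
Step 5: no new sets; the family is a σ-algebra.

Hence σ(ℰ) has 16 members: { ∅, {2}, {3}, {5}, {2, 3}, {2, 5}, {3, 5}, {1, 4, 6}, {2, 3, 5}, {1, 2, 4, 6}, {1, 3, 4, 6}, {1, 4, 5, 6}, {1, 2, 3, 4, 6}, {1, 2, 4, 5, 6}, {1, 3, 4, 5, 6}, X }.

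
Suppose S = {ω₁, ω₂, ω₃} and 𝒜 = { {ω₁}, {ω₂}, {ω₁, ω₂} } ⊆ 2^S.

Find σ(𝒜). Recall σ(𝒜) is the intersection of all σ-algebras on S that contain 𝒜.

Seed the family with 𝒜 together with ∅ and S: { {}, {ω₁}, {ω₂}, {ω₁, ω₂}, S }.
Pass 1 (3 new):
  {ω₃}  = complement {ω₁, ω₂}
  {ω₁, ω₃}  = complement {ω₂}
  {ω₂, ω₃}  = complement {ω₁}
  [8 total]
Pass 2: stable.

|σ(𝒜)| = 8.  σ(𝒜) = { {}, {ω₁}, {ω₂}, {ω₃}, {ω₁, ω₂}, {ω₁, ω₃}, {ω₂, ω₃}, S }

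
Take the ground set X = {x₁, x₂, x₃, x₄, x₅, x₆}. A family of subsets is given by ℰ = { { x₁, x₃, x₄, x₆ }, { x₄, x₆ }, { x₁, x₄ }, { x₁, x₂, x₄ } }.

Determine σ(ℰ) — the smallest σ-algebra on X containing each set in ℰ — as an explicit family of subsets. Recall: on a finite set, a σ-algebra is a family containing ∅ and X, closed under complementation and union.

Begin from { {}, { x₁, x₄ }, { x₄, x₆ }, { x₁, x₂, x₄ }, { x₁, x₃, x₄, x₆ }, X } (that is, ℰ plus ∅ and X).
Step 1 (7 new):
  { x₂, x₅ }  = X∖{ x₁, x₃, x₄, x₆ }
  { x₁, x₄, x₆ }  = { x₁, x₄ } ∪ { x₄, x₆ }
  { x₃, x₅, x₆ }  = X∖{ x₁, x₂, x₄ }
  { x₁, x₂, x₃, x₅ }  = X∖{ x₄, x₆ }
  { x₁, x₂, x₄, x₆ }  = { x₄, x₆ } ∪ { x₁, x₂, x₄ }
  { x₂, x₃, x₅, x₆ }  = X∖{ x₁, x₄ }
  { x₁, x₂, x₃, x₄, x₆ }  = { x₁, x₃, x₄, x₆ } ∪ { x₁, x₂, x₄ }
  [13 total]
Step 2 adds 11:
  { x₅ }  = X∖{ x₁, x₂, x₃, x₄, x₆ }
  { x₃, x₅ }  = X∖{ x₁, x₂, x₄, x₆ }
  { x₂, x₃, x₅ }  = X∖{ x₁, x₄, x₆ }
  { x₁, x₂, x₄, x₅ }  = { x₂, x₅ } ∪ { x₁, x₂, x₄ }
  { x₂, x₄, x₅, x₆ }  = { x₂, x₅ } ∪ { x₄, x₆ }
  { x₃, x₄, x₅, x₆ }  = { x₃, x₅, x₆ } ∪ { x₄, x₆ }
  { x₁, x₂, x₃, x₄, x₅ }  = { x₁, x₂, x₄ } ∪ { x₁, x₂, x₃, x₅ }
  { x₁, x₂, x₃, x₅, x₆ }  = { x₃, x₅, x₆ } ∪ { x₁, x₂, x₃, x₅ }
  { x₁, x₂, x₄, x₅, x₆ }  = { x₂, x₅ } ∪ { x₁, x₂, x₄, x₆ }
  { x₁, x₃, x₄, x₅, x₆ }  = { x₁, x₄, x₆ } ∪ { x₃, x₅, x₆ }
  { x₂, x₃, x₄, x₅, x₆ }  = { x₄, x₆ } ∪ { x₂, x₃, x₅, x₆ }
  [24 total]
Step 3 (12 new):
  { x₁ }  = X∖{ x₂, x₃, x₄, x₅, x₆ }
  { x₂ }  = X∖{ x₁, x₃, x₄, x₅, x₆ }
  { x₃ }  = X∖{ x₁, x₂, x₄, x₅, x₆ }
  { x₄ }  = X∖{ x₁, x₂, x₃, x₅, x₆ }
  { x₆ }  = X∖{ x₁, x₂, x₃, x₄, x₅ }
  { x₁, x₂ }  = X∖{ x₃, x₄, x₅, x₆ }
  { x₁, x₃ }  = X∖{ x₂, x₄, x₅, x₆ }
  { x₃, x₆ }  = X∖{ x₁, x₂, x₄, x₅ }
  { x₁, x₄, x₅ }  = { x₁, x₄ } ∪ { x₅ }
  { x₄, x₅, x₆ }  = { x₄, x₆ } ∪ { x₅ }
  { x₁, x₃, x₄, x₅ }  = { x₁, x₄ } ∪ { x₃, x₅ }
  { x₁, x₄, x₅, x₆ }  = { x₁, x₄, x₆ } ∪ { x₅ }
  [36 total]
Step 4 adds 24:
  { x₁, x₅ }  = { x₁ } ∪ { x₅ }
  { x₁, x₆ }  = { x₁ } ∪ { x₆ }
  { x₂, x₃ }  = X∖{ x₁, x₄, x₅, x₆ }
  { x₂, x₄ }  = { x₂ } ∪ { x₄ }
  { x₂, x₆ }  = X∖{ x₁, x₃, x₄, x₅ }
  { x₃, x₄ }  = { x₃ } ∪ { x₄ }
  { x₄, x₅ }  = { x₅ } ∪ { x₄ }
  { x₅, x₆ }  = { x₆ } ∪ { x₅ }
  { x₁, x₂, x₃ }  = X∖{ x₄, x₅, x₆ }
  { x₁, x₂, x₅ }  = { x₂, x₅ } ∪ { x₁, x₂ }
  { x₁, x₂, x₆ }  = { x₁, x₂ } ∪ { x₆ }
  { x₁, x₃, x₄ }  = { x₃ } ∪ { x₁, x₄ }
  { x₁, x₃, x₅ }  = { x₁ } ∪ { x₃, x₅ }
  { x₁, x₃, x₆ }  = { x₁ } ∪ { x₃, x₆ }
  { x₂, x₃, x₆ }  = X∖{ x₁, x₄, x₅ }
  { x₂, x₄, x₅ }  = { x₂, x₅ } ∪ { x₄ }
  { x₂, x₄, x₆ }  = { x₂ } ∪ { x₄, x₆ }
  { x₂, x₅, x₆ }  = { x₂, x₅ } ∪ { x₆ }
  { x₃, x₄, x₅ }  = { x₃, x₅ } ∪ { x₄ }
  { x₃, x₄, x₆ }  = { x₃ } ∪ { x₄, x₆ }
  { x₁, x₂, x₃, x₄ }  = { x₁, x₂, x₄ } ∪ { x₃ }
  { x₁, x₂, x₃, x₆ }  = { x₁, x₂ } ∪ { x₃, x₆ }
  { x₁, x₃, x₅, x₆ }  = { x₁ } ∪ { x₃, x₅, x₆ }
  { x₂, x₃, x₄, x₅ }  = { x₂, x₃, x₅ } ∪ { x₄ }
  [60 total]
Step 5: +4 →
  { x₁, x₅, x₆ }  = { x₅, x₆ } ∪ { x₁, x₆ }
  { x₂, x₃, x₄ }  = { x₃, x₄ } ∪ { x₂ }
  { x₁, x₂, x₅, x₆ }  = X∖{ x₃, x₄ }
  { x₂, x₃, x₄, x₆ }  = X∖{ x₁, x₅ }
  [64 total]
Step 6: stable.

Therefore σ(ℰ) = { {}, { x₁ }, { x₂ }, { x₃ }, { x₄ }, { x₅ }, { x₆ }, { x₁, x₂ }, { x₁, x₃ }, { x₁, x₄ }, { x₁, x₅ }, { x₁, x₆ }, { x₂, x₃ }, { x₂, x₄ }, { x₂, x₅ }, { x₂, x₆ }, { x₃, x₄ }, { x₃, x₅ }, { x₃, x₆ }, { x₄, x₅ }, { x₄, x₆ }, { x₅, x₆ }, { x₁, x₂, x₃ }, { x₁, x₂, x₄ }, { x₁, x₂, x₅ }, { x₁, x₂, x₆ }, { x₁, x₃, x₄ }, { x₁, x₃, x₅ }, { x₁, x₃, x₆ }, { x₁, x₄, x₅ }, { x₁, x₄, x₆ }, { x₁, x₅, x₆ }, { x₂, x₃, x₄ }, { x₂, x₃, x₅ }, { x₂, x₃, x₆ }, { x₂, x₄, x₅ }, { x₂, x₄, x₆ }, { x₂, x₅, x₆ }, { x₃, x₄, x₅ }, { x₃, x₄, x₆ }, { x₃, x₅, x₆ }, { x₄, x₅, x₆ }, { x₁, x₂, x₃, x₄ }, { x₁, x₂, x₃, x₅ }, { x₁, x₂, x₃, x₆ }, { x₁, x₂, x₄, x₅ }, { x₁, x₂, x₄, x₆ }, { x₁, x₂, x₅, x₆ }, { x₁, x₃, x₄, x₅ }, { x₁, x₃, x₄, x₆ }, { x₁, x₃, x₅, x₆ }, { x₁, x₄, x₅, x₆ }, { x₂, x₃, x₄, x₅ }, { x₂, x₃, x₄, x₆ }, { x₂, x₃, x₅, x₆ }, { x₂, x₄, x₅, x₆ }, { x₃, x₄, x₅, x₆ }, { x₁, x₂, x₃, x₄, x₅ }, { x₁, x₂, x₃, x₄, x₆ }, { x₁, x₂, x₃, x₅, x₆ }, { x₁, x₂, x₄, x₅, x₆ }, { x₁, x₃, x₄, x₅, x₆ }, { x₂, x₃, x₄, x₅, x₆ }, X } (|σ(ℰ)| = 64).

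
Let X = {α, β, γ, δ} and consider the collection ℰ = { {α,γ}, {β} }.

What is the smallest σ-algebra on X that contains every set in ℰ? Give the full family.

Initial family (4 sets): { ∅, {β}, {α,γ}, X }.
Round 1: +3 →
  {β,δ}  = ᶜ of {α,γ}
  {α,β,γ}  = {α,γ} ∪ {β}
  {α,γ,δ}  = ᶜ of {β}
  (now 7)
Round 2. New:
  {δ}  = ᶜ of {α,β,γ}
  (now 8)
Round 3: closed — nothing new.

Hence σ(ℰ) has 8 members: { ∅, {β}, {δ}, {α,γ}, {β,δ}, {α,β,γ}, {α,γ,δ}, X }.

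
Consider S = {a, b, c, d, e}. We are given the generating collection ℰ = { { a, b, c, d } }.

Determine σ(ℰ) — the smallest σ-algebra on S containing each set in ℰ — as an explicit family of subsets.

σ(ℰ) (4 sets): { {}, { e }, { a, b, c, d }, S }

Derivation:
Take S₀ = ℰ ∪ {∅, S} = { {}, { a, b, c, d }, S }.
Pass 1 (1 new):
  { e }  = S∖{ a, b, c, d }
  [4 total]
After Pass 2 the family is unchanged; done.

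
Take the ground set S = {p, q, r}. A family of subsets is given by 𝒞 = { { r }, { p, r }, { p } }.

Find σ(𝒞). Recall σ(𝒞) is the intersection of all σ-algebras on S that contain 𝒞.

Start: 𝒞 ∪ {∅, S} = { {  }, { p }, { r }, { p, r }, S }.
Iteration 1: 3 new —
  { q }  = { p, r }ᶜ
  { p, q }  = { r }ᶜ
  { q, r }  = { p }ᶜ
Iteration 2: no new sets; the family is a σ-algebra.

Therefore σ(𝒞) = { {  }, { p }, { q }, { r }, { p, q }, { p, r }, { q, r }, S } (|σ(𝒞)| = 8).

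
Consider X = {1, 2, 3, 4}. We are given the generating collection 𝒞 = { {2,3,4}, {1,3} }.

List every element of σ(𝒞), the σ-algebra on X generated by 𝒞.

|σ(𝒞)| = 8.  σ(𝒞) = { ∅, {1}, {3}, {1,3}, {2,4}, {1,2,4}, {2,3,4}, X }

Working:
Seed the family with 𝒞 together with ∅ and X: { ∅, {1,3}, {2,3,4}, X }.
Round 1: +2 →
  {1}  = {2,3,4}ᶜ
  {2,4}  = {1,3}ᶜ
  [6 total]
Round 2: +1 →
  {1,2,4}  = {2,4} ∪ {1}
  [7 total]
Round 3 (1 new):
  {3}  = {1,2,4}ᶜ
  [8 total]
Round 4: closed — nothing new.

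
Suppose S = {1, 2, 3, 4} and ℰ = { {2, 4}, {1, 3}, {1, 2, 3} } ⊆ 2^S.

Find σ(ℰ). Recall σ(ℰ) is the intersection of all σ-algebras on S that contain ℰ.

σ(ℰ) = { ∅, {2}, {4}, {1, 3}, {2, 4}, {1, 2, 3}, {1, 3, 4}, S }

Derivation:
Start: ℰ ∪ {∅, S} = { ∅, {1, 3}, {2, 4}, {1, 2, 3}, S }.
Iteration 1 adds 1:
  {4}  = S∖{1, 2, 3}
  |family| = 6
Iteration 2: 1 new —
  {1, 3, 4}  = {4} ∪ {1, 3}
  |family| = 7
Iteration 3 (1 new):
  {2}  = S∖{1, 3, 4}
  |family| = 8
Iteration 4: stable.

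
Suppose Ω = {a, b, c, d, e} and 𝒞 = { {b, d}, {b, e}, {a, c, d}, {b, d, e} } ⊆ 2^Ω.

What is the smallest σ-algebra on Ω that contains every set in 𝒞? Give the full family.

Initial family (6 sets): { {}, {b, d}, {b, e}, {a, c, d}, {b, d, e}, Ω }.
Step 1: 3 new —
  {a, c}  = complement {b, d, e}
  {a, c, e}  = complement {b, d}
  {a, b, c, d}  = {a, c, d} ∪ {b, d}
  (now 9)
Step 2: 3 new —
  {e}  = complement {a, b, c, d}
  {a, b, c, e}  = {b, e} ∪ {a, c, e}
  {a, c, d, e}  = {a, c, e} ∪ {a, c, d}
  (now 12)
Step 3 adds 2:
  {b}  = complement {a, c, d, e}
  {d}  = complement {a, b, c, e}
  (now 14)
Step 4: +2 →
  {d, e}  = {d} ∪ {e}
  {a, b, c}  = {a, c} ∪ {b}
  (now 16)
Step 5: stable.

σ(𝒞) = { {}, {b}, {d}, {e}, {a, c}, {b, d}, {b, e}, {d, e}, {a, b, c}, {a, c, d}, {a, c, e}, {b, d, e}, {a, b, c, d}, {a, b, c, e}, {a, c, d, e}, Ω }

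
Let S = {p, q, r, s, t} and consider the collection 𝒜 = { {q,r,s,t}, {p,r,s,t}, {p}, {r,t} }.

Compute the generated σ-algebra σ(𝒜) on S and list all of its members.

Begin from { {}, {p}, {r,t}, {p,r,s,t}, {q,r,s,t}, S } (that is, 𝒜 plus ∅ and S).
Iteration 1: 3 new —
  {q}  = {p,r,s,t}ᶜ
  {p,q,s}  = {r,t}ᶜ
  {p,r,t}  = {r,t} ∪ {p}
  (now 9)
Iteration 2: +4 →
  {p,q}  = {q} ∪ {p}
  {q,s}  = {p,r,t}ᶜ
  {q,r,t}  = {q} ∪ {r,t}
  {p,q,r,t}  = {p,r,t} ∪ {q}
  (now 13)
Iteration 3 (3 new):
  {s}  = {p,q,r,t}ᶜ
  {p,s}  = {q,r,t}ᶜ
  {r,s,t}  = {p,q}ᶜ
  (now 16)
Iteration 4: stable.

Therefore σ(𝒜) = { {}, {p}, {q}, {s}, {p,q}, {p,s}, {q,s}, {r,t}, {p,q,s}, {p,r,t}, {q,r,t}, {r,s,t}, {p,q,r,t}, {p,r,s,t}, {q,r,s,t}, S } (|σ(𝒜)| = 16).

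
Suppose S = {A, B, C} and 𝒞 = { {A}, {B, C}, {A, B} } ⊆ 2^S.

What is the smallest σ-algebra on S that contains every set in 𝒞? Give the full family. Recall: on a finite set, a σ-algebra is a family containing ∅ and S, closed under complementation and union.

σ(𝒞) = { {}, {A}, {B}, {C}, {A, B}, {A, C}, {B, C}, S }

Working:
Take S₀ = 𝒞 ∪ {∅, S} = { {}, {A}, {A, B}, {B, C}, S }.
Round 1: 1 new —
  {C}  = complement {A, B}
  (now 6)
Round 2 (1 new):
  {A, C}  = {C} ∪ {A}
  (now 7)
Round 3. New:
  {B}  = complement {A, C}
  (now 8)
Round 4: no new sets; the family is a σ-algebra.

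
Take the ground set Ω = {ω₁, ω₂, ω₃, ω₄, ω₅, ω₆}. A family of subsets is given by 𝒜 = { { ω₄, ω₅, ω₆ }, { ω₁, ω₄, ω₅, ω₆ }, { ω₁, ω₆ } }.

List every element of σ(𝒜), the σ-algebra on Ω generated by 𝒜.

σ(𝒜) (16 sets): { {}, { ω₁ }, { ω₆ }, { ω₁, ω₆ }, { ω₂, ω₃ }, { ω₄, ω₅ }, { ω₁, ω₂, ω₃ }, { ω₁, ω₄, ω₅ }, { ω₂, ω₃, ω₆ }, { ω₄, ω₅, ω₆ }, { ω₁, ω₂, ω₃, ω₆ }, { ω₁, ω₄, ω₅, ω₆ }, { ω₂, ω₃, ω₄, ω₅ }, { ω₁, ω₂, ω₃, ω₄, ω₅ }, { ω₂, ω₃, ω₄, ω₅, ω₆ }, Ω }

Derivation:
Seed the family with 𝒜 together with ∅ and Ω: { {}, { ω₁, ω₆ }, { ω₄, ω₅, ω₆ }, { ω₁, ω₄, ω₅, ω₆ }, Ω }.
Pass 1. New:
  { ω₂, ω₃ }  = { ω₁, ω₄, ω₅, ω₆ }ᶜ
  { ω₁, ω₂, ω₃ }  = { ω₄, ω₅, ω₆ }ᶜ
  { ω₂, ω₃, ω₄, ω₅ }  = { ω₁, ω₆ }ᶜ
  [8 total]
Pass 2: +3 →
  { ω₁, ω₂, ω₃, ω₆ }  = { ω₂, ω₃ } ∪ { ω₁, ω₆ }
  { ω₁, ω₂, ω₃, ω₄, ω₅ }  = { ω₂, ω₃, ω₄, ω₅ } ∪ { ω₁, ω₂, ω₃ }
  { ω₂, ω₃, ω₄, ω₅, ω₆ }  = { ω₂, ω₃, ω₄, ω₅ } ∪ { ω₄, ω₅, ω₆ }
  [11 total]
Pass 3 (3 new):
  { ω₁ }  = { ω₂, ω₃, ω₄, ω₅, ω₆ }ᶜ
  { ω₆ }  = { ω₁, ω₂, ω₃, ω₄, ω₅ }ᶜ
  { ω₄, ω₅ }  = { ω₁, ω₂, ω₃, ω₆ }ᶜ
  [14 total]
Pass 4 adds 2:
  { ω₁, ω₄, ω₅ }  = { ω₄, ω₅ } ∪ { ω₁ }
  { ω₂, ω₃, ω₆ }  = { ω₂, ω₃ } ∪ { ω₆ }
  [16 total]
Pass 5: already closed under ᶜ and ∪.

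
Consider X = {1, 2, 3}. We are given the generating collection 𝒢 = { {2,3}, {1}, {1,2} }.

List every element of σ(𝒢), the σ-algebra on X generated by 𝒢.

Seed the family with 𝒢 together with ∅ and X: { {}, {1}, {1,2}, {2,3}, X }.
Round 1: 1 new —
  {3}  = X∖{1,2}
  |family| = 6
Round 2: +1 →
  {1,3}  = {3} ∪ {1}
  |family| = 7
Round 3 adds 1:
  {2}  = X∖{1,3}
  |family| = 8
After Round 4 the family is unchanged; done.

Hence σ(𝒢) has 8 members: { {}, {1}, {2}, {3}, {1,2}, {1,3}, {2,3}, X }.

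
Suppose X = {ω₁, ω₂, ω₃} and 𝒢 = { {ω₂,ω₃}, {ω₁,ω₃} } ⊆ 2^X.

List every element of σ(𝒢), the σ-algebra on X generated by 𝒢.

Begin from { {}, {ω₁,ω₃}, {ω₂,ω₃}, X } (that is, 𝒢 plus ∅ and X).
Iteration 1: +2 →
  {ω₁}  = {ω₂,ω₃}ᶜ
  {ω₂}  = {ω₁,ω₃}ᶜ
  [6 total]
Iteration 2. New:
  {ω₁,ω₂}  = {ω₂} ∪ {ω₁}
  [7 total]
Iteration 3 (1 new):
  {ω₃}  = {ω₁,ω₂}ᶜ
  [8 total]
Iteration 4: already closed under ᶜ and ∪.

σ(𝒢) = { {}, {ω₁}, {ω₂}, {ω₃}, {ω₁,ω₂}, {ω₁,ω₃}, {ω₂,ω₃}, X }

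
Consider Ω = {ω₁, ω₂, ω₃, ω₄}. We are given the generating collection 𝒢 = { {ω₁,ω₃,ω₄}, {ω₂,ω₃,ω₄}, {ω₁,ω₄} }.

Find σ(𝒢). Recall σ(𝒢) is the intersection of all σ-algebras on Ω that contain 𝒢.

Answer: σ(𝒢) = { ∅, {ω₁}, {ω₂}, {ω₃}, {ω₄}, {ω₁,ω₂}, {ω₁,ω₃}, {ω₁,ω₄}, {ω₂,ω₃}, {ω₂,ω₄}, {ω₃,ω₄}, {ω₁,ω₂,ω₃}, {ω₁,ω₂,ω₄}, {ω₁,ω₃,ω₄}, {ω₂,ω₃,ω₄}, Ω }

Working:
Take S₀ = 𝒢 ∪ {∅, Ω} = { ∅, {ω₁,ω₄}, {ω₁,ω₃,ω₄}, {ω₂,ω₃,ω₄}, Ω }.
Pass 1: 3 new —
  {ω₁}  = {ω₂,ω₃,ω₄}ᶜ
  {ω₂}  = {ω₁,ω₃,ω₄}ᶜ
  {ω₂,ω₃}  = {ω₁,ω₄}ᶜ
  — 8 sets.
Pass 2: +3 →
  {ω₁,ω₂}  = {ω₂} ∪ {ω₁}
  {ω₁,ω₂,ω₃}  = {ω₂,ω₃} ∪ {ω₁}
  {ω₁,ω₂,ω₄}  = {ω₂} ∪ {ω₁,ω₄}
  — 11 sets.
Pass 3. New:
  {ω₃}  = {ω₁,ω₂,ω₄}ᶜ
  {ω₄}  = {ω₁,ω₂,ω₃}ᶜ
  {ω₃,ω₄}  = {ω₁,ω₂}ᶜ
  — 14 sets.
Pass 4: +2 →
  {ω₁,ω₃}  = {ω₃} ∪ {ω₁}
  {ω₂,ω₄}  = {ω₄} ∪ {ω₂}
  — 16 sets.
Pass 5: no new sets; the family is a σ-algebra.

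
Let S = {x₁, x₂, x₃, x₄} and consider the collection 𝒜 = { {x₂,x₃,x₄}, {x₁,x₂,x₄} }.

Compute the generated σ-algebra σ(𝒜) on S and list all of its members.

|σ(𝒜)| = 8.  σ(𝒜) = { {}, {x₁}, {x₃}, {x₁,x₃}, {x₂,x₄}, {x₁,x₂,x₄}, {x₂,x₃,x₄}, S }

Trace:
Start: 𝒜 ∪ {∅, S} = { {}, {x₁,x₂,x₄}, {x₂,x₃,x₄}, S }.
Iteration 1. New:
  {x₁}  = S∖{x₂,x₃,x₄}
  {x₃}  = S∖{x₁,x₂,x₄}
Iteration 2 adds 1:
  {x₁,x₃}  = {x₃} ∪ {x₁}
Iteration 3. New:
  {x₂,x₄}  = S∖{x₁,x₃}
Iteration 4: no new sets; the family is a σ-algebra.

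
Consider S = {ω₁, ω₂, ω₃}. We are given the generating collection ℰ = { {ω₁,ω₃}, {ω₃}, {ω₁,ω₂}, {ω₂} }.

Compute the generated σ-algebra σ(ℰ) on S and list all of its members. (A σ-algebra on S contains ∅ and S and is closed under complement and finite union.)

σ(ℰ) (8 sets): { ∅, {ω₁}, {ω₂}, {ω₃}, {ω₁,ω₂}, {ω₁,ω₃}, {ω₂,ω₃}, S }

Derivation:
Seed the family with ℰ together with ∅ and S: { ∅, {ω₂}, {ω₃}, {ω₁,ω₂}, {ω₁,ω₃}, S }.
Iteration 1: +1 →
  {ω₂,ω₃}  = {ω₃} ∪ {ω₂}
Iteration 2: +1 →
  {ω₁}  = ᶜ of {ω₂,ω₃}
Iteration 3: stable.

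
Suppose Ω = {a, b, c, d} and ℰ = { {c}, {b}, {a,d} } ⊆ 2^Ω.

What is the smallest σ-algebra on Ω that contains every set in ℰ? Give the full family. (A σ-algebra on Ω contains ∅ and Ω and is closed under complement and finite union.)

σ(ℰ) = { {}, {b}, {c}, {a,d}, {b,c}, {a,b,d}, {a,c,d}, Ω }

Working:
Begin from { {}, {b}, {c}, {a,d}, Ω } (that is, ℰ plus ∅ and Ω).
Step 1: 3 new —
  {b,c}  = {a,d}ᶜ
  {a,b,d}  = {c}ᶜ
  {a,c,d}  = {b}ᶜ
  [8 total]
After Step 2 the family is unchanged; done.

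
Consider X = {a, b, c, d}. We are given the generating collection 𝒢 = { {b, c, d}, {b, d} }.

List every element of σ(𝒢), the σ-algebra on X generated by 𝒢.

σ(𝒢) (8 sets): { ∅, {a}, {c}, {a, c}, {b, d}, {a, b, d}, {b, c, d}, X }

Working:
Seed the family with 𝒢 together with ∅ and X: { ∅, {b, d}, {b, c, d}, X }.
Iteration 1 adds 2:
  {a}  = ᶜ of {b, c, d}
  {a, c}  = ᶜ of {b, d}
Iteration 2 (1 new):
  {a, b, d}  = {b, d} ∪ {a}
Iteration 3. New:
  {c}  = ᶜ of {a, b, d}
Iteration 4: closed — nothing new.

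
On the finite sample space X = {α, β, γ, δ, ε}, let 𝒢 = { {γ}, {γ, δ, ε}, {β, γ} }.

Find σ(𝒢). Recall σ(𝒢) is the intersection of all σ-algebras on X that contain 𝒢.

Begin from { {}, {γ}, {β, γ}, {γ, δ, ε}, X } (that is, 𝒢 plus ∅ and X).
Step 1. New:
  {α, β}  = {γ, δ, ε}ᶜ
  {α, δ, ε}  = {β, γ}ᶜ
  {α, β, δ, ε}  = {γ}ᶜ
  {β, γ, δ, ε}  = {γ, δ, ε} ∪ {β, γ}
  (now 9)
Step 2: 3 new —
  {α}  = {β, γ, δ, ε}ᶜ
  {α, β, γ}  = {α, β} ∪ {γ}
  {α, γ, δ, ε}  = {α, δ, ε} ∪ {γ, δ, ε}
  (now 12)
Step 3: +3 →
  {β}  = {α, γ, δ, ε}ᶜ
  {α, γ}  = {γ} ∪ {α}
  {δ, ε}  = {α, β, γ}ᶜ
  (now 15)
Step 4 adds 1:
  {β, δ, ε}  = {α, γ}ᶜ
  (now 16)
Step 5: closed — nothing new.

σ(𝒢) = { {}, {α}, {β}, {γ}, {α, β}, {α, γ}, {β, γ}, {δ, ε}, {α, β, γ}, {α, δ, ε}, {β, δ, ε}, {γ, δ, ε}, {α, β, δ, ε}, {α, γ, δ, ε}, {β, γ, δ, ε}, X }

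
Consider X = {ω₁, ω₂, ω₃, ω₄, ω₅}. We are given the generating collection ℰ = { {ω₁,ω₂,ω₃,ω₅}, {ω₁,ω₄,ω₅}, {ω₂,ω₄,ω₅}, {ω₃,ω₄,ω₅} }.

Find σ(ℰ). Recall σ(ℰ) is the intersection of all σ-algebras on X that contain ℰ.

|σ(ℰ)| = 32.  σ(ℰ) = { ∅, {ω₁}, {ω₂}, {ω₃}, {ω₄}, {ω₅}, {ω₁,ω₂}, {ω₁,ω₃}, {ω₁,ω₄}, {ω₁,ω₅}, {ω₂,ω₃}, {ω₂,ω₄}, {ω₂,ω₅}, {ω₃,ω₄}, {ω₃,ω₅}, {ω₄,ω₅}, {ω₁,ω₂,ω₃}, {ω₁,ω₂,ω₄}, {ω₁,ω₂,ω₅}, {ω₁,ω₃,ω₄}, {ω₁,ω₃,ω₅}, {ω₁,ω₄,ω₅}, {ω₂,ω₃,ω₄}, {ω₂,ω₃,ω₅}, {ω₂,ω₄,ω₅}, {ω₃,ω₄,ω₅}, {ω₁,ω₂,ω₃,ω₄}, {ω₁,ω₂,ω₃,ω₅}, {ω₁,ω₂,ω₄,ω₅}, {ω₁,ω₃,ω₄,ω₅}, {ω₂,ω₃,ω₄,ω₅}, X }

Derivation:
Seed the family with ℰ together with ∅ and X: { ∅, {ω₁,ω₄,ω₅}, {ω₂,ω₄,ω₅}, {ω₃,ω₄,ω₅}, {ω₁,ω₂,ω₃,ω₅}, X }.
Iteration 1 (7 new):
  {ω₄}  = {ω₁,ω₂,ω₃,ω₅}ᶜ
  {ω₁,ω₂}  = {ω₃,ω₄,ω₅}ᶜ
  {ω₁,ω₃}  = {ω₂,ω₄,ω₅}ᶜ
  {ω₂,ω₃}  = {ω₁,ω₄,ω₅}ᶜ
  {ω₁,ω₂,ω₄,ω₅}  = {ω₁,ω₄,ω₅} ∪ {ω₂,ω₄,ω₅}
  {ω₁,ω₃,ω₄,ω₅}  = {ω₁,ω₄,ω₅} ∪ {ω₃,ω₄,ω₅}
  {ω₂,ω₃,ω₄,ω₅}  = {ω₃,ω₄,ω₅} ∪ {ω₂,ω₄,ω₅}
  (now 13)
Iteration 2 (7 new):
  {ω₁}  = {ω₂,ω₃,ω₄,ω₅}ᶜ
  {ω₂}  = {ω₁,ω₃,ω₄,ω₅}ᶜ
  {ω₃}  = {ω₁,ω₂,ω₄,ω₅}ᶜ
  {ω₁,ω₂,ω₃}  = {ω₁,ω₂} ∪ {ω₂,ω₃}
  {ω₁,ω₂,ω₄}  = {ω₁,ω₂} ∪ {ω₄}
  {ω₁,ω₃,ω₄}  = {ω₁,ω₃} ∪ {ω₄}
  {ω₂,ω₃,ω₄}  = {ω₂,ω₃} ∪ {ω₄}
  (now 20)
Iteration 3: +8 →
  {ω₁,ω₄}  = {ω₄} ∪ {ω₁}
  {ω₁,ω₅}  = {ω₂,ω₃,ω₄}ᶜ
  {ω₂,ω₄}  = {ω₂} ∪ {ω₄}
  {ω₂,ω₅}  = {ω₁,ω₃,ω₄}ᶜ
  {ω₃,ω₄}  = {ω₃} ∪ {ω₄}
  {ω₃,ω₅}  = {ω₁,ω₂,ω₄}ᶜ
  {ω₄,ω₅}  = {ω₁,ω₂,ω₃}ᶜ
  {ω₁,ω₂,ω₃,ω₄}  = {ω₂} ∪ {ω₁,ω₃,ω₄}
  (now 28)
Iteration 4: 4 new —
  {ω₅}  = {ω₁,ω₂,ω₃,ω₄}ᶜ
  {ω₁,ω₂,ω₅}  = {ω₃,ω₄}ᶜ
  {ω₁,ω₃,ω₅}  = {ω₂,ω₄}ᶜ
  {ω₂,ω₃,ω₅}  = {ω₁,ω₄}ᶜ
  (now 32)
Iteration 5 adds nothing — fixpoint reached.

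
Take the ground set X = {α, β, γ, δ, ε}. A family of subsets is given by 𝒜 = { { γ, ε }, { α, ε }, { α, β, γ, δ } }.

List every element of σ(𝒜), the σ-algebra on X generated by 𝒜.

σ(𝒜) (16 sets): { {}, { α }, { γ }, { ε }, { α, γ }, { α, ε }, { β, δ }, { γ, ε }, { α, β, δ }, { α, γ, ε }, { β, γ, δ }, { β, δ, ε }, { α, β, γ, δ }, { α, β, δ, ε }, { β, γ, δ, ε }, X }

Check:
Take S₀ = 𝒜 ∪ {∅, X} = { {}, { α, ε }, { γ, ε }, { α, β, γ, δ }, X }.
Step 1. New:
  { ε }  = ᶜ of { α, β, γ, δ }
  { α, β, δ }  = ᶜ of { γ, ε }
  { α, γ, ε }  = { α, ε } ∪ { γ, ε }
  { β, γ, δ }  = ᶜ of { α, ε }
  [9 total]
Step 2 (3 new):
  { β, δ }  = ᶜ of { α, γ, ε }
  { α, β, δ, ε }  = { α, β, δ } ∪ { ε }
  { β, γ, δ, ε }  = { ε } ∪ { β, γ, δ }
  [12 total]
Step 3 (3 new):
  { α }  = ᶜ of { β, γ, δ, ε }
  { γ }  = ᶜ of { α, β, δ, ε }
  { β, δ, ε }  = { β, δ } ∪ { ε }
  [15 total]
Step 4. New:
  { α, γ }  = ᶜ of { β, δ, ε }
  [16 total]
Step 5: already closed under ᶜ and ∪.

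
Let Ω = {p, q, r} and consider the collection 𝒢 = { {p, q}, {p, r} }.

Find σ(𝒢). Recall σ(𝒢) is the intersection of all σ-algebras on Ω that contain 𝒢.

|σ(𝒢)| = 8.  σ(𝒢) = { ∅, {p}, {q}, {r}, {p, q}, {p, r}, {q, r}, Ω }

Check:
Initial family (4 sets): { ∅, {p, q}, {p, r}, Ω }.
Pass 1: +2 →
  {q}  = ᶜ of {p, r}
  {r}  = ᶜ of {p, q}
  |family| = 6
Pass 2. New:
  {q, r}  = {r} ∪ {q}
  |family| = 7
Pass 3 (1 new):
  {p}  = ᶜ of {q, r}
  |family| = 8
Pass 4: stable.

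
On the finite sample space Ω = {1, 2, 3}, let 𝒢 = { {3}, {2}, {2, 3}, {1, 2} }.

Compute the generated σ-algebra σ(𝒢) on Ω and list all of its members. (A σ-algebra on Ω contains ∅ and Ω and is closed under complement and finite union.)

Answer: σ(𝒢) = { {}, {1}, {2}, {3}, {1, 2}, {1, 3}, {2, 3}, Ω }

Derivation:
Take S₀ = 𝒢 ∪ {∅, Ω} = { {}, {2}, {3}, {1, 2}, {2, 3}, Ω }.
Pass 1 adds 2:
  {1}  = {2, 3}ᶜ
  {1, 3}  = {2}ᶜ
  |family| = 8
Pass 2 adds nothing — fixpoint reached.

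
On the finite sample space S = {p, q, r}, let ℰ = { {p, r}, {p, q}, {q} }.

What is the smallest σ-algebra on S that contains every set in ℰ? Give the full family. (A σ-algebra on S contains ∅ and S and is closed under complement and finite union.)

σ(ℰ) = { {}, {p}, {q}, {r}, {p, q}, {p, r}, {q, r}, S }

Trace:
Initial family (5 sets): { {}, {q}, {p, q}, {p, r}, S }.
Pass 1: +1 →
  {r}  = S∖{p, q}
  |family| = 6
Pass 2 (1 new):
  {q, r}  = {r} ∪ {q}
  |family| = 7
Pass 3: +1 →
  {p}  = S∖{q, r}
  |family| = 8
Pass 4: already closed under ᶜ and ∪.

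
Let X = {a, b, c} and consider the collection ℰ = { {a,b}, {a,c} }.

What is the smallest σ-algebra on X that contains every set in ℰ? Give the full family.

Start: ℰ ∪ {∅, X} = { ∅, {a,b}, {a,c}, X }.
Pass 1: 2 new —
  {b}  = ᶜ of {a,c}
  {c}  = ᶜ of {a,b}
Pass 2: 1 new —
  {b,c}  = {c} ∪ {b}
Pass 3: 1 new —
  {a}  = ᶜ of {b,c}
Pass 4: already closed under ᶜ and ∪.

|σ(ℰ)| = 8.  σ(ℰ) = { ∅, {a}, {b}, {c}, {a,b}, {a,c}, {b,c}, X }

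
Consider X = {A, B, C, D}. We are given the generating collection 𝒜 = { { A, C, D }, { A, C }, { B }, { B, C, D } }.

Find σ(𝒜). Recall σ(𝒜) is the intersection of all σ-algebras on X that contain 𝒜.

Answer: σ(𝒜) = { {}, { A }, { B }, { C }, { D }, { A, B }, { A, C }, { A, D }, { B, C }, { B, D }, { C, D }, { A, B, C }, { A, B, D }, { A, C, D }, { B, C, D }, X }

Check:
Start: 𝒜 ∪ {∅, X} = { {}, { B }, { A, C }, { A, C, D }, { B, C, D }, X }.
Round 1: 3 new —
  { A }  = X∖{ B, C, D }
  { B, D }  = X∖{ A, C }
  { A, B, C }  = { A, C } ∪ { B }
  |family| = 9
Round 2 (3 new):
  { D }  = X∖{ A, B, C }
  { A, B }  = { B } ∪ { A }
  { A, B, D }  = { B, D } ∪ { A }
  |family| = 12
Round 3. New:
  { C }  = X∖{ A, B, D }
  { A, D }  = { D } ∪ { A }
  { C, D }  = X∖{ A, B }
  |family| = 15
Round 4 (1 new):
  { B, C }  = X∖{ A, D }
  |family| = 16
Round 5: stable.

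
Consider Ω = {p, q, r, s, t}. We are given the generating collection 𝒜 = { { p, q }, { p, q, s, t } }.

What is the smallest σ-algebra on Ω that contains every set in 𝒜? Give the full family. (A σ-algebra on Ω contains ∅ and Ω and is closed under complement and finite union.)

σ(𝒜) (8 sets): { {}, { r }, { p, q }, { s, t }, { p, q, r }, { r, s, t }, { p, q, s, t }, Ω }

Trace:
Begin from { {}, { p, q }, { p, q, s, t }, Ω } (that is, 𝒜 plus ∅ and Ω).
Round 1: 2 new —
  { r }  = complement { p, q, s, t }
  { r, s, t }  = complement { p, q }
Round 2 adds 1:
  { p, q, r }  = { r } ∪ { p, q }
Round 3 (1 new):
  { s, t }  = complement { p, q, r }
Round 4: stable.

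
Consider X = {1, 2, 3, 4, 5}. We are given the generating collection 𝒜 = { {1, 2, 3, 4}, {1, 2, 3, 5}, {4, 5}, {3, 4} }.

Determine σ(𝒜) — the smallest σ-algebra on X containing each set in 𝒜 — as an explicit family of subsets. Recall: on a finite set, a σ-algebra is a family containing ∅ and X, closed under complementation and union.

Answer: σ(𝒜) = { {}, {3}, {4}, {5}, {1, 2}, {3, 4}, {3, 5}, {4, 5}, {1, 2, 3}, {1, 2, 4}, {1, 2, 5}, {3, 4, 5}, {1, 2, 3, 4}, {1, 2, 3, 5}, {1, 2, 4, 5}, X }

Derivation:
Initial family (6 sets): { {}, {3, 4}, {4, 5}, {1, 2, 3, 4}, {1, 2, 3, 5}, X }.
Step 1 adds 5:
  {4}  = {1, 2, 3, 5}ᶜ
  {5}  = {1, 2, 3, 4}ᶜ
  {1, 2, 3}  = {4, 5}ᶜ
  {1, 2, 5}  = {3, 4}ᶜ
  {3, 4, 5}  = {4, 5} ∪ {3, 4}
  |family| = 11
Step 2 (2 new):
  {1, 2}  = {3, 4, 5}ᶜ
  {1, 2, 4, 5}  = {4, 5} ∪ {1, 2, 5}
  |family| = 13
Step 3: 2 new —
  {3}  = {1, 2, 4, 5}ᶜ
  {1, 2, 4}  = {1, 2} ∪ {4}
  |family| = 15
Step 4: 1 new —
  {3, 5}  = {1, 2, 4}ᶜ
  |family| = 16
Step 5: already closed under ᶜ and ∪.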